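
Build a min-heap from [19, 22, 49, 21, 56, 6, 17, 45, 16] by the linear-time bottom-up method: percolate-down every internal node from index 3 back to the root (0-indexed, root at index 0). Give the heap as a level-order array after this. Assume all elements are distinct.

[6, 16, 17, 21, 56, 49, 19, 45, 22]

sift down from index 3:
  21 vs smaller child 16 at index 8, swap → [19, 22, 49, 16, 56, 6, 17, 45, 21]
sift down from index 2:
  49 vs smaller child 6 at index 5, swap → [19, 22, 6, 16, 56, 49, 17, 45, 21]
sift down from index 1:
  22 vs smaller child 16 at index 3, swap → [19, 16, 6, 22, 56, 49, 17, 45, 21]
  22 vs smaller child 21 at index 8, swap → [19, 16, 6, 21, 56, 49, 17, 45, 22]
sift down from index 0:
  19 vs smaller child 6 at index 2, swap → [6, 16, 19, 21, 56, 49, 17, 45, 22]
  19 vs smaller child 17 at index 6, swap → [6, 16, 17, 21, 56, 49, 19, 45, 22]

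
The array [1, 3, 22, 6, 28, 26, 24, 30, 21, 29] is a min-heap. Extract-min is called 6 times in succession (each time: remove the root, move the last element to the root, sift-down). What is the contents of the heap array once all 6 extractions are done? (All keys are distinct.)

extract-min #1 returns 1:
  remove root 1; move last element 29 to root → [29, 3, 22, 6, 28, 26, 24, 30, 21]
  29 vs smaller child 3 at index 1, swap → [3, 29, 22, 6, 28, 26, 24, 30, 21]
  29 vs smaller child 6 at index 3, swap → [3, 6, 22, 29, 28, 26, 24, 30, 21]
  29 vs smaller child 21 at index 8, swap → [3, 6, 22, 21, 28, 26, 24, 30, 29]
extract-min #2 returns 3:
  remove root 3; move last element 29 to root → [29, 6, 22, 21, 28, 26, 24, 30]
  29 vs smaller child 6 at index 1, swap → [6, 29, 22, 21, 28, 26, 24, 30]
  29 vs smaller child 21 at index 3, swap → [6, 21, 22, 29, 28, 26, 24, 30]
extract-min #3 returns 6:
  remove root 6; move last element 30 to root → [30, 21, 22, 29, 28, 26, 24]
  30 vs smaller child 21 at index 1, swap → [21, 30, 22, 29, 28, 26, 24]
  30 vs smaller child 28 at index 4, swap → [21, 28, 22, 29, 30, 26, 24]
extract-min #4 returns 21:
  remove root 21; move last element 24 to root → [24, 28, 22, 29, 30, 26]
  24 vs smaller child 22 at index 2, swap → [22, 28, 24, 29, 30, 26]
extract-min #5 returns 22:
  remove root 22; move last element 26 to root → [26, 28, 24, 29, 30]
  26 vs smaller child 24 at index 2, swap → [24, 28, 26, 29, 30]
extract-min #6 returns 24:
  remove root 24; move last element 30 to root → [30, 28, 26, 29]
  30 vs smaller child 26 at index 2, swap → [26, 28, 30, 29]

[26, 28, 30, 29]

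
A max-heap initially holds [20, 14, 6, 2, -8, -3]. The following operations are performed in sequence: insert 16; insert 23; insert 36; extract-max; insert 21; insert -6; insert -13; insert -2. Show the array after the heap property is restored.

[23, 21, 16, 20, -6, -2, 6, 2, 14, -8, -13, -3]

insert 16:
  append 16 at index 6 → [20, 14, 6, 2, -8, -3, 16]
  16 > parent 6 at index 2, swap → [20, 14, 16, 2, -8, -3, 6]
insert 23:
  append 23 at index 7 → [20, 14, 16, 2, -8, -3, 6, 23]
  23 > parent 2 at index 3, swap → [20, 14, 16, 23, -8, -3, 6, 2]
  23 > parent 14 at index 1, swap → [20, 23, 16, 14, -8, -3, 6, 2]
  23 > parent 20 at index 0, swap → [23, 20, 16, 14, -8, -3, 6, 2]
insert 36:
  append 36 at index 8 → [23, 20, 16, 14, -8, -3, 6, 2, 36]
  36 > parent 14 at index 3, swap → [23, 20, 16, 36, -8, -3, 6, 2, 14]
  36 > parent 20 at index 1, swap → [23, 36, 16, 20, -8, -3, 6, 2, 14]
  36 > parent 23 at index 0, swap → [36, 23, 16, 20, -8, -3, 6, 2, 14]
extract-max → returns 36:
  remove root 36; move last element 14 to root → [14, 23, 16, 20, -8, -3, 6, 2]
  14 vs larger child 23 at index 1, swap → [23, 14, 16, 20, -8, -3, 6, 2]
  14 vs larger child 20 at index 3, swap → [23, 20, 16, 14, -8, -3, 6, 2]
insert 21:
  append 21 at index 8 → [23, 20, 16, 14, -8, -3, 6, 2, 21]
  21 > parent 14 at index 3, swap → [23, 20, 16, 21, -8, -3, 6, 2, 14]
  21 > parent 20 at index 1, swap → [23, 21, 16, 20, -8, -3, 6, 2, 14]
insert -6:
  append -6 at index 9 → [23, 21, 16, 20, -8, -3, 6, 2, 14, -6]
  -6 > parent -8 at index 4, swap → [23, 21, 16, 20, -6, -3, 6, 2, 14, -8]
insert -13:
  append -13 at index 10 → [23, 21, 16, 20, -6, -3, 6, 2, 14, -8, -13] (no swap needed)
insert -2:
  append -2 at index 11 → [23, 21, 16, 20, -6, -3, 6, 2, 14, -8, -13, -2]
  -2 > parent -3 at index 5, swap → [23, 21, 16, 20, -6, -2, 6, 2, 14, -8, -13, -3]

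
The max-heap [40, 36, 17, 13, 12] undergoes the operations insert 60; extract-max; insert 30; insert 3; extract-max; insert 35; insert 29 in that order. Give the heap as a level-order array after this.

insert 60:
  append 60 at index 5 → [40, 36, 17, 13, 12, 60]
  60 > parent 17 at index 2, swap → [40, 36, 60, 13, 12, 17]
  60 > parent 40 at index 0, swap → [60, 36, 40, 13, 12, 17]
extract-max → returns 60:
  remove root 60; move last element 17 to root → [17, 36, 40, 13, 12]
  17 vs larger child 40 at index 2, swap → [40, 36, 17, 13, 12]
insert 30:
  append 30 at index 5 → [40, 36, 17, 13, 12, 30]
  30 > parent 17 at index 2, swap → [40, 36, 30, 13, 12, 17]
insert 3:
  append 3 at index 6 → [40, 36, 30, 13, 12, 17, 3] (no swap needed)
extract-max → returns 40:
  remove root 40; move last element 3 to root → [3, 36, 30, 13, 12, 17]
  3 vs larger child 36 at index 1, swap → [36, 3, 30, 13, 12, 17]
  3 vs larger child 13 at index 3, swap → [36, 13, 30, 3, 12, 17]
insert 35:
  append 35 at index 6 → [36, 13, 30, 3, 12, 17, 35]
  35 > parent 30 at index 2, swap → [36, 13, 35, 3, 12, 17, 30]
insert 29:
  append 29 at index 7 → [36, 13, 35, 3, 12, 17, 30, 29]
  29 > parent 3 at index 3, swap → [36, 13, 35, 29, 12, 17, 30, 3]
  29 > parent 13 at index 1, swap → [36, 29, 35, 13, 12, 17, 30, 3]

[36, 29, 35, 13, 12, 17, 30, 3]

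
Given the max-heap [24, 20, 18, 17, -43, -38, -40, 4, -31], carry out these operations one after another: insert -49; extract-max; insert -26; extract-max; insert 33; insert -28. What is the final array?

[33, 18, -38, 4, 17, -43, -40, -49, -31, -26, -28]

insert -49:
  append -49 at index 9 → [24, 20, 18, 17, -43, -38, -40, 4, -31, -49] (no swap needed)
extract-max → returns 24:
  remove root 24; move last element -49 to root → [-49, 20, 18, 17, -43, -38, -40, 4, -31]
  -49 vs larger child 20 at index 1, swap → [20, -49, 18, 17, -43, -38, -40, 4, -31]
  -49 vs larger child 17 at index 3, swap → [20, 17, 18, -49, -43, -38, -40, 4, -31]
  -49 vs larger child 4 at index 7, swap → [20, 17, 18, 4, -43, -38, -40, -49, -31]
insert -26:
  append -26 at index 9 → [20, 17, 18, 4, -43, -38, -40, -49, -31, -26]
  -26 > parent -43 at index 4, swap → [20, 17, 18, 4, -26, -38, -40, -49, -31, -43]
extract-max → returns 20:
  remove root 20; move last element -43 to root → [-43, 17, 18, 4, -26, -38, -40, -49, -31]
  -43 vs larger child 18 at index 2, swap → [18, 17, -43, 4, -26, -38, -40, -49, -31]
  -43 vs larger child -38 at index 5, swap → [18, 17, -38, 4, -26, -43, -40, -49, -31]
insert 33:
  append 33 at index 9 → [18, 17, -38, 4, -26, -43, -40, -49, -31, 33]
  33 > parent -26 at index 4, swap → [18, 17, -38, 4, 33, -43, -40, -49, -31, -26]
  33 > parent 17 at index 1, swap → [18, 33, -38, 4, 17, -43, -40, -49, -31, -26]
  33 > parent 18 at index 0, swap → [33, 18, -38, 4, 17, -43, -40, -49, -31, -26]
insert -28:
  append -28 at index 10 → [33, 18, -38, 4, 17, -43, -40, -49, -31, -26, -28] (no swap needed)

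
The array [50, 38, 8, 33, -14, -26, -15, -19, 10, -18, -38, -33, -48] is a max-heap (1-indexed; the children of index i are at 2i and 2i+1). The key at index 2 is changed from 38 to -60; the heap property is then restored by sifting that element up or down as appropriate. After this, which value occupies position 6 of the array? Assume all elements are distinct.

set index 2 from 38 to -60 → [50, -60, 8, 33, -14, -26, -15, -19, 10, -18, -38, -33, -48]
-60 vs larger child 33 at index 4, swap → [50, 33, 8, -60, -14, -26, -15, -19, 10, -18, -38, -33, -48]
-60 vs larger child 10 at index 9, swap → [50, 33, 8, 10, -14, -26, -15, -19, -60, -18, -38, -33, -48]
resulting array: [50, 33, 8, 10, -14, -26, -15, -19, -60, -18, -38, -33, -48]

-26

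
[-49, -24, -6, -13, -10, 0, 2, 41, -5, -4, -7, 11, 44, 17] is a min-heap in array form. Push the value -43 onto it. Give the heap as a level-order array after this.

[-49, -24, -43, -13, -10, 0, -6, 41, -5, -4, -7, 11, 44, 17, 2]

append -43 at index 14 → [-49, -24, -6, -13, -10, 0, 2, 41, -5, -4, -7, 11, 44, 17, -43]
-43 < parent 2 at index 6, swap → [-49, -24, -6, -13, -10, 0, -43, 41, -5, -4, -7, 11, 44, 17, 2]
-43 < parent -6 at index 2, swap → [-49, -24, -43, -13, -10, 0, -6, 41, -5, -4, -7, 11, 44, 17, 2]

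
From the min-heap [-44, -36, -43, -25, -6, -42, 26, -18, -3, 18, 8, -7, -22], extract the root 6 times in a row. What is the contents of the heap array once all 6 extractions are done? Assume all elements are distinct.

[-18, -6, -7, -3, 8, 18, 26]

extract-min #1 returns -44:
  remove root -44; move last element -22 to root → [-22, -36, -43, -25, -6, -42, 26, -18, -3, 18, 8, -7]
  -22 vs smaller child -43 at index 2, swap → [-43, -36, -22, -25, -6, -42, 26, -18, -3, 18, 8, -7]
  -22 vs smaller child -42 at index 5, swap → [-43, -36, -42, -25, -6, -22, 26, -18, -3, 18, 8, -7]
extract-min #2 returns -43:
  remove root -43; move last element -7 to root → [-7, -36, -42, -25, -6, -22, 26, -18, -3, 18, 8]
  -7 vs smaller child -42 at index 2, swap → [-42, -36, -7, -25, -6, -22, 26, -18, -3, 18, 8]
  -7 vs smaller child -22 at index 5, swap → [-42, -36, -22, -25, -6, -7, 26, -18, -3, 18, 8]
extract-min #3 returns -42:
  remove root -42; move last element 8 to root → [8, -36, -22, -25, -6, -7, 26, -18, -3, 18]
  8 vs smaller child -36 at index 1, swap → [-36, 8, -22, -25, -6, -7, 26, -18, -3, 18]
  8 vs smaller child -25 at index 3, swap → [-36, -25, -22, 8, -6, -7, 26, -18, -3, 18]
  8 vs smaller child -18 at index 7, swap → [-36, -25, -22, -18, -6, -7, 26, 8, -3, 18]
extract-min #4 returns -36:
  remove root -36; move last element 18 to root → [18, -25, -22, -18, -6, -7, 26, 8, -3]
  18 vs smaller child -25 at index 1, swap → [-25, 18, -22, -18, -6, -7, 26, 8, -3]
  18 vs smaller child -18 at index 3, swap → [-25, -18, -22, 18, -6, -7, 26, 8, -3]
  18 vs smaller child -3 at index 8, swap → [-25, -18, -22, -3, -6, -7, 26, 8, 18]
extract-min #5 returns -25:
  remove root -25; move last element 18 to root → [18, -18, -22, -3, -6, -7, 26, 8]
  18 vs smaller child -22 at index 2, swap → [-22, -18, 18, -3, -6, -7, 26, 8]
  18 vs smaller child -7 at index 5, swap → [-22, -18, -7, -3, -6, 18, 26, 8]
extract-min #6 returns -22:
  remove root -22; move last element 8 to root → [8, -18, -7, -3, -6, 18, 26]
  8 vs smaller child -18 at index 1, swap → [-18, 8, -7, -3, -6, 18, 26]
  8 vs smaller child -6 at index 4, swap → [-18, -6, -7, -3, 8, 18, 26]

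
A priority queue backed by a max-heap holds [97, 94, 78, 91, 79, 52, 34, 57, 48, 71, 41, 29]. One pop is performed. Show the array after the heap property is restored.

[94, 91, 78, 57, 79, 52, 34, 29, 48, 71, 41]

remove root 97; move last element 29 to root → [29, 94, 78, 91, 79, 52, 34, 57, 48, 71, 41]
29 vs larger child 94 at index 1, swap → [94, 29, 78, 91, 79, 52, 34, 57, 48, 71, 41]
29 vs larger child 91 at index 3, swap → [94, 91, 78, 29, 79, 52, 34, 57, 48, 71, 41]
29 vs larger child 57 at index 7, swap → [94, 91, 78, 57, 79, 52, 34, 29, 48, 71, 41]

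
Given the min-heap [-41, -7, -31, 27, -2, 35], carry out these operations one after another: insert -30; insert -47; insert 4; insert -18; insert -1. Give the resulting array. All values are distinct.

[-47, -41, -31, -7, -18, 35, -30, 27, 4, -2, -1]

insert -30:
  append -30 at index 6 → [-41, -7, -31, 27, -2, 35, -30] (no swap needed)
insert -47:
  append -47 at index 7 → [-41, -7, -31, 27, -2, 35, -30, -47]
  -47 < parent 27 at index 3, swap → [-41, -7, -31, -47, -2, 35, -30, 27]
  -47 < parent -7 at index 1, swap → [-41, -47, -31, -7, -2, 35, -30, 27]
  -47 < parent -41 at index 0, swap → [-47, -41, -31, -7, -2, 35, -30, 27]
insert 4:
  append 4 at index 8 → [-47, -41, -31, -7, -2, 35, -30, 27, 4] (no swap needed)
insert -18:
  append -18 at index 9 → [-47, -41, -31, -7, -2, 35, -30, 27, 4, -18]
  -18 < parent -2 at index 4, swap → [-47, -41, -31, -7, -18, 35, -30, 27, 4, -2]
insert -1:
  append -1 at index 10 → [-47, -41, -31, -7, -18, 35, -30, 27, 4, -2, -1] (no swap needed)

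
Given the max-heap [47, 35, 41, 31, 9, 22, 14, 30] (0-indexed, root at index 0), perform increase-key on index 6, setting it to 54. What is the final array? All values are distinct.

[54, 35, 47, 31, 9, 22, 41, 30]

set index 6 from 14 to 54 → [47, 35, 41, 31, 9, 22, 54, 30]
54 > parent 41 at index 2, swap → [47, 35, 54, 31, 9, 22, 41, 30]
54 > parent 47 at index 0, swap → [54, 35, 47, 31, 9, 22, 41, 30]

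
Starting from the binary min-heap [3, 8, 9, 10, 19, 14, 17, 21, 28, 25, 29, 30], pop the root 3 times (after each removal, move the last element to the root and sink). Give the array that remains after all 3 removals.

[10, 19, 14, 21, 25, 29, 17, 30, 28]

extract-min #1 returns 3:
  remove root 3; move last element 30 to root → [30, 8, 9, 10, 19, 14, 17, 21, 28, 25, 29]
  30 vs smaller child 8 at index 1, swap → [8, 30, 9, 10, 19, 14, 17, 21, 28, 25, 29]
  30 vs smaller child 10 at index 3, swap → [8, 10, 9, 30, 19, 14, 17, 21, 28, 25, 29]
  30 vs smaller child 21 at index 7, swap → [8, 10, 9, 21, 19, 14, 17, 30, 28, 25, 29]
extract-min #2 returns 8:
  remove root 8; move last element 29 to root → [29, 10, 9, 21, 19, 14, 17, 30, 28, 25]
  29 vs smaller child 9 at index 2, swap → [9, 10, 29, 21, 19, 14, 17, 30, 28, 25]
  29 vs smaller child 14 at index 5, swap → [9, 10, 14, 21, 19, 29, 17, 30, 28, 25]
extract-min #3 returns 9:
  remove root 9; move last element 25 to root → [25, 10, 14, 21, 19, 29, 17, 30, 28]
  25 vs smaller child 10 at index 1, swap → [10, 25, 14, 21, 19, 29, 17, 30, 28]
  25 vs smaller child 19 at index 4, swap → [10, 19, 14, 21, 25, 29, 17, 30, 28]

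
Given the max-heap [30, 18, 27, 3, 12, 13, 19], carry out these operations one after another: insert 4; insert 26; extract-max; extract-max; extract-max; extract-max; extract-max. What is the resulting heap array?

[13, 12, 4, 3]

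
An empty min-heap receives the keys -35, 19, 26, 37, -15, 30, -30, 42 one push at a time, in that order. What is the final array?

[-35, -15, -30, 37, 19, 30, 26, 42]

Insert -35:
  append -35 at index 0 → [-35] (no swap needed)
Insert 19:
  append 19 at index 1 → [-35, 19] (no swap needed)
Insert 26:
  append 26 at index 2 → [-35, 19, 26] (no swap needed)
Insert 37:
  append 37 at index 3 → [-35, 19, 26, 37] (no swap needed)
Insert -15:
  append -15 at index 4 → [-35, 19, 26, 37, -15]
  -15 < parent 19 at index 1, swap → [-35, -15, 26, 37, 19]
Insert 30:
  append 30 at index 5 → [-35, -15, 26, 37, 19, 30] (no swap needed)
Insert -30:
  append -30 at index 6 → [-35, -15, 26, 37, 19, 30, -30]
  -30 < parent 26 at index 2, swap → [-35, -15, -30, 37, 19, 30, 26]
Insert 42:
  append 42 at index 7 → [-35, -15, -30, 37, 19, 30, 26, 42] (no swap needed)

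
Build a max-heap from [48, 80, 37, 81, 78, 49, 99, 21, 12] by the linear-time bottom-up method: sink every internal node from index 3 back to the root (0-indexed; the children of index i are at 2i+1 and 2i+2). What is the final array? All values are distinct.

[99, 81, 49, 80, 78, 48, 37, 21, 12]

sift down from index 3: already satisfies heap property
sift down from index 2:
  37 vs larger child 99 at index 6, swap → [48, 80, 99, 81, 78, 49, 37, 21, 12]
sift down from index 1:
  80 vs larger child 81 at index 3, swap → [48, 81, 99, 80, 78, 49, 37, 21, 12]
sift down from index 0:
  48 vs larger child 99 at index 2, swap → [99, 81, 48, 80, 78, 49, 37, 21, 12]
  48 vs larger child 49 at index 5, swap → [99, 81, 49, 80, 78, 48, 37, 21, 12]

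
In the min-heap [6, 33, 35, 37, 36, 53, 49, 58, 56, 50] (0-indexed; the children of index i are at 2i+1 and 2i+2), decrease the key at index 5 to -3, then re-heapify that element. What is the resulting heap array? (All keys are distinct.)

[-3, 33, 6, 37, 36, 35, 49, 58, 56, 50]

set index 5 from 53 to -3 → [6, 33, 35, 37, 36, -3, 49, 58, 56, 50]
-3 < parent 35 at index 2, swap → [6, 33, -3, 37, 36, 35, 49, 58, 56, 50]
-3 < parent 6 at index 0, swap → [-3, 33, 6, 37, 36, 35, 49, 58, 56, 50]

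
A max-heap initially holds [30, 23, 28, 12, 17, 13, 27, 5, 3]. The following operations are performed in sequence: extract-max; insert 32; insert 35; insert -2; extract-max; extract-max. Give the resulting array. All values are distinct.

extract-max → returns 30:
  remove root 30; move last element 3 to root → [3, 23, 28, 12, 17, 13, 27, 5]
  3 vs larger child 28 at index 2, swap → [28, 23, 3, 12, 17, 13, 27, 5]
  3 vs larger child 27 at index 6, swap → [28, 23, 27, 12, 17, 13, 3, 5]
insert 32:
  append 32 at index 8 → [28, 23, 27, 12, 17, 13, 3, 5, 32]
  32 > parent 12 at index 3, swap → [28, 23, 27, 32, 17, 13, 3, 5, 12]
  32 > parent 23 at index 1, swap → [28, 32, 27, 23, 17, 13, 3, 5, 12]
  32 > parent 28 at index 0, swap → [32, 28, 27, 23, 17, 13, 3, 5, 12]
insert 35:
  append 35 at index 9 → [32, 28, 27, 23, 17, 13, 3, 5, 12, 35]
  35 > parent 17 at index 4, swap → [32, 28, 27, 23, 35, 13, 3, 5, 12, 17]
  35 > parent 28 at index 1, swap → [32, 35, 27, 23, 28, 13, 3, 5, 12, 17]
  35 > parent 32 at index 0, swap → [35, 32, 27, 23, 28, 13, 3, 5, 12, 17]
insert -2:
  append -2 at index 10 → [35, 32, 27, 23, 28, 13, 3, 5, 12, 17, -2] (no swap needed)
extract-max → returns 35:
  remove root 35; move last element -2 to root → [-2, 32, 27, 23, 28, 13, 3, 5, 12, 17]
  -2 vs larger child 32 at index 1, swap → [32, -2, 27, 23, 28, 13, 3, 5, 12, 17]
  -2 vs larger child 28 at index 4, swap → [32, 28, 27, 23, -2, 13, 3, 5, 12, 17]
  -2 vs only child 17 at index 9, swap → [32, 28, 27, 23, 17, 13, 3, 5, 12, -2]
extract-max → returns 32:
  remove root 32; move last element -2 to root → [-2, 28, 27, 23, 17, 13, 3, 5, 12]
  -2 vs larger child 28 at index 1, swap → [28, -2, 27, 23, 17, 13, 3, 5, 12]
  -2 vs larger child 23 at index 3, swap → [28, 23, 27, -2, 17, 13, 3, 5, 12]
  -2 vs larger child 12 at index 8, swap → [28, 23, 27, 12, 17, 13, 3, 5, -2]

[28, 23, 27, 12, 17, 13, 3, 5, -2]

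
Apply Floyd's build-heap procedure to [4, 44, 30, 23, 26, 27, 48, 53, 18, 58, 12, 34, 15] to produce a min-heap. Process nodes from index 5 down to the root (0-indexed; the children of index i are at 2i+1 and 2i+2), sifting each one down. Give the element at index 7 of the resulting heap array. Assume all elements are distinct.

sift down from index 5:
  27 vs smaller child 15 at index 12, swap → [4, 44, 30, 23, 26, 15, 48, 53, 18, 58, 12, 34, 27]
sift down from index 4:
  26 vs smaller child 12 at index 10, swap → [4, 44, 30, 23, 12, 15, 48, 53, 18, 58, 26, 34, 27]
sift down from index 3:
  23 vs smaller child 18 at index 8, swap → [4, 44, 30, 18, 12, 15, 48, 53, 23, 58, 26, 34, 27]
sift down from index 2:
  30 vs smaller child 15 at index 5, swap → [4, 44, 15, 18, 12, 30, 48, 53, 23, 58, 26, 34, 27]
  30 vs smaller child 27 at index 12, swap → [4, 44, 15, 18, 12, 27, 48, 53, 23, 58, 26, 34, 30]
sift down from index 1:
  44 vs smaller child 12 at index 4, swap → [4, 12, 15, 18, 44, 27, 48, 53, 23, 58, 26, 34, 30]
  44 vs smaller child 26 at index 10, swap → [4, 12, 15, 18, 26, 27, 48, 53, 23, 58, 44, 34, 30]
sift down from index 0: already satisfies heap property
resulting array: [4, 12, 15, 18, 26, 27, 48, 53, 23, 58, 44, 34, 30]

53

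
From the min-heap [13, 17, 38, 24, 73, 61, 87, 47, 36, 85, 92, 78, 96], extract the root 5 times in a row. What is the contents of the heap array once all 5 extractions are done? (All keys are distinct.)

[47, 73, 61, 78, 96, 85, 87, 92]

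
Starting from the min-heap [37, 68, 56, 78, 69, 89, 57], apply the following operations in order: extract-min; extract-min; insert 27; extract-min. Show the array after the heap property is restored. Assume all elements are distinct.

[57, 68, 89, 78, 69]

extract-min → returns 37:
  remove root 37; move last element 57 to root → [57, 68, 56, 78, 69, 89]
  57 vs smaller child 56 at index 2, swap → [56, 68, 57, 78, 69, 89]
extract-min → returns 56:
  remove root 56; move last element 89 to root → [89, 68, 57, 78, 69]
  89 vs smaller child 57 at index 2, swap → [57, 68, 89, 78, 69]
insert 27:
  append 27 at index 5 → [57, 68, 89, 78, 69, 27]
  27 < parent 89 at index 2, swap → [57, 68, 27, 78, 69, 89]
  27 < parent 57 at index 0, swap → [27, 68, 57, 78, 69, 89]
extract-min → returns 27:
  remove root 27; move last element 89 to root → [89, 68, 57, 78, 69]
  89 vs smaller child 57 at index 2, swap → [57, 68, 89, 78, 69]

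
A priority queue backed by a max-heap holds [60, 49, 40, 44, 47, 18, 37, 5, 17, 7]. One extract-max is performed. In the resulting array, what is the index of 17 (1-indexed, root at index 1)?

9

remove root 60; move last element 7 to root → [7, 49, 40, 44, 47, 18, 37, 5, 17]
7 vs larger child 49 at index 2, swap → [49, 7, 40, 44, 47, 18, 37, 5, 17]
7 vs larger child 47 at index 5, swap → [49, 47, 40, 44, 7, 18, 37, 5, 17]
resulting array: [49, 47, 40, 44, 7, 18, 37, 5, 17]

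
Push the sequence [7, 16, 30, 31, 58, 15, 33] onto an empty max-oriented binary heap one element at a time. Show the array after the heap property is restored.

[58, 31, 33, 7, 30, 15, 16]

Insert 7:
  append 7 at index 0 → [7] (no swap needed)
Insert 16:
  append 16 at index 1 → [7, 16]
  16 > parent 7 at index 0, swap → [16, 7]
Insert 30:
  append 30 at index 2 → [16, 7, 30]
  30 > parent 16 at index 0, swap → [30, 7, 16]
Insert 31:
  append 31 at index 3 → [30, 7, 16, 31]
  31 > parent 7 at index 1, swap → [30, 31, 16, 7]
  31 > parent 30 at index 0, swap → [31, 30, 16, 7]
Insert 58:
  append 58 at index 4 → [31, 30, 16, 7, 58]
  58 > parent 30 at index 1, swap → [31, 58, 16, 7, 30]
  58 > parent 31 at index 0, swap → [58, 31, 16, 7, 30]
Insert 15:
  append 15 at index 5 → [58, 31, 16, 7, 30, 15] (no swap needed)
Insert 33:
  append 33 at index 6 → [58, 31, 16, 7, 30, 15, 33]
  33 > parent 16 at index 2, swap → [58, 31, 33, 7, 30, 15, 16]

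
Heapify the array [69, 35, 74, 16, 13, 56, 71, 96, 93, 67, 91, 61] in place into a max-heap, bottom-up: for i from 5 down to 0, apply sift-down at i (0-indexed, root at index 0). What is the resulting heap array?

[96, 93, 74, 69, 91, 61, 71, 16, 35, 67, 13, 56]

sift down from index 5:
  56 vs only child 61 at index 11, swap → [69, 35, 74, 16, 13, 61, 71, 96, 93, 67, 91, 56]
sift down from index 4:
  13 vs larger child 91 at index 10, swap → [69, 35, 74, 16, 91, 61, 71, 96, 93, 67, 13, 56]
sift down from index 3:
  16 vs larger child 96 at index 7, swap → [69, 35, 74, 96, 91, 61, 71, 16, 93, 67, 13, 56]
sift down from index 2: already satisfies heap property
sift down from index 1:
  35 vs larger child 96 at index 3, swap → [69, 96, 74, 35, 91, 61, 71, 16, 93, 67, 13, 56]
  35 vs larger child 93 at index 8, swap → [69, 96, 74, 93, 91, 61, 71, 16, 35, 67, 13, 56]
sift down from index 0:
  69 vs larger child 96 at index 1, swap → [96, 69, 74, 93, 91, 61, 71, 16, 35, 67, 13, 56]
  69 vs larger child 93 at index 3, swap → [96, 93, 74, 69, 91, 61, 71, 16, 35, 67, 13, 56]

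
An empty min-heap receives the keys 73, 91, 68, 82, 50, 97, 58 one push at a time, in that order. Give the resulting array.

[50, 68, 58, 91, 82, 97, 73]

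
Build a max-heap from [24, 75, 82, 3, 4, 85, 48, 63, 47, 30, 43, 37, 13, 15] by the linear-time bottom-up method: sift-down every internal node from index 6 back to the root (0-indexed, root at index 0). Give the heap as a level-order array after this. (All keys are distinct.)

[85, 75, 82, 63, 43, 37, 48, 3, 47, 30, 4, 24, 13, 15]

sift down from index 6: already satisfies heap property
sift down from index 5: already satisfies heap property
sift down from index 4:
  4 vs larger child 43 at index 10, swap → [24, 75, 82, 3, 43, 85, 48, 63, 47, 30, 4, 37, 13, 15]
sift down from index 3:
  3 vs larger child 63 at index 7, swap → [24, 75, 82, 63, 43, 85, 48, 3, 47, 30, 4, 37, 13, 15]
sift down from index 2:
  82 vs larger child 85 at index 5, swap → [24, 75, 85, 63, 43, 82, 48, 3, 47, 30, 4, 37, 13, 15]
sift down from index 1: already satisfies heap property
sift down from index 0:
  24 vs larger child 85 at index 2, swap → [85, 75, 24, 63, 43, 82, 48, 3, 47, 30, 4, 37, 13, 15]
  24 vs larger child 82 at index 5, swap → [85, 75, 82, 63, 43, 24, 48, 3, 47, 30, 4, 37, 13, 15]
  24 vs larger child 37 at index 11, swap → [85, 75, 82, 63, 43, 37, 48, 3, 47, 30, 4, 24, 13, 15]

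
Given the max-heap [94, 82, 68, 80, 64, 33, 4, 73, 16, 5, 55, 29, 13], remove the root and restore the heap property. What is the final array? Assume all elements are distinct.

[82, 80, 68, 73, 64, 33, 4, 13, 16, 5, 55, 29]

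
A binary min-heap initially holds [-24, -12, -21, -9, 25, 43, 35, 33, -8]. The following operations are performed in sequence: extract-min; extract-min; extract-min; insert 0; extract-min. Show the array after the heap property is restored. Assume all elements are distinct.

[-8, 25, 0, 33, 35, 43]

extract-min → returns -24:
  remove root -24; move last element -8 to root → [-8, -12, -21, -9, 25, 43, 35, 33]
  -8 vs smaller child -21 at index 2, swap → [-21, -12, -8, -9, 25, 43, 35, 33]
extract-min → returns -21:
  remove root -21; move last element 33 to root → [33, -12, -8, -9, 25, 43, 35]
  33 vs smaller child -12 at index 1, swap → [-12, 33, -8, -9, 25, 43, 35]
  33 vs smaller child -9 at index 3, swap → [-12, -9, -8, 33, 25, 43, 35]
extract-min → returns -12:
  remove root -12; move last element 35 to root → [35, -9, -8, 33, 25, 43]
  35 vs smaller child -9 at index 1, swap → [-9, 35, -8, 33, 25, 43]
  35 vs smaller child 25 at index 4, swap → [-9, 25, -8, 33, 35, 43]
insert 0:
  append 0 at index 6 → [-9, 25, -8, 33, 35, 43, 0] (no swap needed)
extract-min → returns -9:
  remove root -9; move last element 0 to root → [0, 25, -8, 33, 35, 43]
  0 vs smaller child -8 at index 2, swap → [-8, 25, 0, 33, 35, 43]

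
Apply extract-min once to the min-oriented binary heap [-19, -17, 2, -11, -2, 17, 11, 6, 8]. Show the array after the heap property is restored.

[-17, -11, 2, 6, -2, 17, 11, 8]

remove root -19; move last element 8 to root → [8, -17, 2, -11, -2, 17, 11, 6]
8 vs smaller child -17 at index 1, swap → [-17, 8, 2, -11, -2, 17, 11, 6]
8 vs smaller child -11 at index 3, swap → [-17, -11, 2, 8, -2, 17, 11, 6]
8 vs only child 6 at index 7, swap → [-17, -11, 2, 6, -2, 17, 11, 8]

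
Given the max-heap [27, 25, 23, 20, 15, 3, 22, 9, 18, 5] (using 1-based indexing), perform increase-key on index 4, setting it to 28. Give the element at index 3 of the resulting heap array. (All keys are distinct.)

23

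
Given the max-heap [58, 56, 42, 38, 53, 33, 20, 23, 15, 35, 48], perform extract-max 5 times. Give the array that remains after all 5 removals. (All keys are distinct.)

[38, 35, 33, 23, 20, 15]

extract-max #1 returns 58:
  remove root 58; move last element 48 to root → [48, 56, 42, 38, 53, 33, 20, 23, 15, 35]
  48 vs larger child 56 at index 1, swap → [56, 48, 42, 38, 53, 33, 20, 23, 15, 35]
  48 vs larger child 53 at index 4, swap → [56, 53, 42, 38, 48, 33, 20, 23, 15, 35]
extract-max #2 returns 56:
  remove root 56; move last element 35 to root → [35, 53, 42, 38, 48, 33, 20, 23, 15]
  35 vs larger child 53 at index 1, swap → [53, 35, 42, 38, 48, 33, 20, 23, 15]
  35 vs larger child 48 at index 4, swap → [53, 48, 42, 38, 35, 33, 20, 23, 15]
extract-max #3 returns 53:
  remove root 53; move last element 15 to root → [15, 48, 42, 38, 35, 33, 20, 23]
  15 vs larger child 48 at index 1, swap → [48, 15, 42, 38, 35, 33, 20, 23]
  15 vs larger child 38 at index 3, swap → [48, 38, 42, 15, 35, 33, 20, 23]
  15 vs only child 23 at index 7, swap → [48, 38, 42, 23, 35, 33, 20, 15]
extract-max #4 returns 48:
  remove root 48; move last element 15 to root → [15, 38, 42, 23, 35, 33, 20]
  15 vs larger child 42 at index 2, swap → [42, 38, 15, 23, 35, 33, 20]
  15 vs larger child 33 at index 5, swap → [42, 38, 33, 23, 35, 15, 20]
extract-max #5 returns 42:
  remove root 42; move last element 20 to root → [20, 38, 33, 23, 35, 15]
  20 vs larger child 38 at index 1, swap → [38, 20, 33, 23, 35, 15]
  20 vs larger child 35 at index 4, swap → [38, 35, 33, 23, 20, 15]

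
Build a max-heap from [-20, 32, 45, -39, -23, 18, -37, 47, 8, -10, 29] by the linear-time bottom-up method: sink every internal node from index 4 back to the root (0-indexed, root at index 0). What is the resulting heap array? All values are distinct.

[47, 32, 45, 8, 29, 18, -37, -39, -20, -10, -23]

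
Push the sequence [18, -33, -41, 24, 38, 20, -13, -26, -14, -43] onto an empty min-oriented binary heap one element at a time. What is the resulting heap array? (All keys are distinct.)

Insert 18:
  append 18 at index 0 → [18] (no swap needed)
Insert -33:
  append -33 at index 1 → [18, -33]
  -33 < parent 18 at index 0, swap → [-33, 18]
Insert -41:
  append -41 at index 2 → [-33, 18, -41]
  -41 < parent -33 at index 0, swap → [-41, 18, -33]
Insert 24:
  append 24 at index 3 → [-41, 18, -33, 24] (no swap needed)
Insert 38:
  append 38 at index 4 → [-41, 18, -33, 24, 38] (no swap needed)
Insert 20:
  append 20 at index 5 → [-41, 18, -33, 24, 38, 20] (no swap needed)
Insert -13:
  append -13 at index 6 → [-41, 18, -33, 24, 38, 20, -13] (no swap needed)
Insert -26:
  append -26 at index 7 → [-41, 18, -33, 24, 38, 20, -13, -26]
  -26 < parent 24 at index 3, swap → [-41, 18, -33, -26, 38, 20, -13, 24]
  -26 < parent 18 at index 1, swap → [-41, -26, -33, 18, 38, 20, -13, 24]
Insert -14:
  append -14 at index 8 → [-41, -26, -33, 18, 38, 20, -13, 24, -14]
  -14 < parent 18 at index 3, swap → [-41, -26, -33, -14, 38, 20, -13, 24, 18]
Insert -43:
  append -43 at index 9 → [-41, -26, -33, -14, 38, 20, -13, 24, 18, -43]
  -43 < parent 38 at index 4, swap → [-41, -26, -33, -14, -43, 20, -13, 24, 18, 38]
  -43 < parent -26 at index 1, swap → [-41, -43, -33, -14, -26, 20, -13, 24, 18, 38]
  -43 < parent -41 at index 0, swap → [-43, -41, -33, -14, -26, 20, -13, 24, 18, 38]

[-43, -41, -33, -14, -26, 20, -13, 24, 18, 38]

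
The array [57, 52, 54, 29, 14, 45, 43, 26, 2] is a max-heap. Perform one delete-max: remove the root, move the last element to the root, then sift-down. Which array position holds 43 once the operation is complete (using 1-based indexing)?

remove root 57; move last element 2 to root → [2, 52, 54, 29, 14, 45, 43, 26]
2 vs larger child 54 at index 3, swap → [54, 52, 2, 29, 14, 45, 43, 26]
2 vs larger child 45 at index 6, swap → [54, 52, 45, 29, 14, 2, 43, 26]
resulting array: [54, 52, 45, 29, 14, 2, 43, 26]

7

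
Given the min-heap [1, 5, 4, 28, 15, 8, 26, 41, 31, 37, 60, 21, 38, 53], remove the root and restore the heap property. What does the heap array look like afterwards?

[4, 5, 8, 28, 15, 21, 26, 41, 31, 37, 60, 53, 38]

remove root 1; move last element 53 to root → [53, 5, 4, 28, 15, 8, 26, 41, 31, 37, 60, 21, 38]
53 vs smaller child 4 at index 2, swap → [4, 5, 53, 28, 15, 8, 26, 41, 31, 37, 60, 21, 38]
53 vs smaller child 8 at index 5, swap → [4, 5, 8, 28, 15, 53, 26, 41, 31, 37, 60, 21, 38]
53 vs smaller child 21 at index 11, swap → [4, 5, 8, 28, 15, 21, 26, 41, 31, 37, 60, 53, 38]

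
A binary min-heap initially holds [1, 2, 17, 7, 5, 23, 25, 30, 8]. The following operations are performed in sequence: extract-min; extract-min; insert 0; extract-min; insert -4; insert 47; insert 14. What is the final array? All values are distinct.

extract-min → returns 1:
  remove root 1; move last element 8 to root → [8, 2, 17, 7, 5, 23, 25, 30]
  8 vs smaller child 2 at index 1, swap → [2, 8, 17, 7, 5, 23, 25, 30]
  8 vs smaller child 5 at index 4, swap → [2, 5, 17, 7, 8, 23, 25, 30]
extract-min → returns 2:
  remove root 2; move last element 30 to root → [30, 5, 17, 7, 8, 23, 25]
  30 vs smaller child 5 at index 1, swap → [5, 30, 17, 7, 8, 23, 25]
  30 vs smaller child 7 at index 3, swap → [5, 7, 17, 30, 8, 23, 25]
insert 0:
  append 0 at index 7 → [5, 7, 17, 30, 8, 23, 25, 0]
  0 < parent 30 at index 3, swap → [5, 7, 17, 0, 8, 23, 25, 30]
  0 < parent 7 at index 1, swap → [5, 0, 17, 7, 8, 23, 25, 30]
  0 < parent 5 at index 0, swap → [0, 5, 17, 7, 8, 23, 25, 30]
extract-min → returns 0:
  remove root 0; move last element 30 to root → [30, 5, 17, 7, 8, 23, 25]
  30 vs smaller child 5 at index 1, swap → [5, 30, 17, 7, 8, 23, 25]
  30 vs smaller child 7 at index 3, swap → [5, 7, 17, 30, 8, 23, 25]
insert -4:
  append -4 at index 7 → [5, 7, 17, 30, 8, 23, 25, -4]
  -4 < parent 30 at index 3, swap → [5, 7, 17, -4, 8, 23, 25, 30]
  -4 < parent 7 at index 1, swap → [5, -4, 17, 7, 8, 23, 25, 30]
  -4 < parent 5 at index 0, swap → [-4, 5, 17, 7, 8, 23, 25, 30]
insert 47:
  append 47 at index 8 → [-4, 5, 17, 7, 8, 23, 25, 30, 47] (no swap needed)
insert 14:
  append 14 at index 9 → [-4, 5, 17, 7, 8, 23, 25, 30, 47, 14] (no swap needed)

[-4, 5, 17, 7, 8, 23, 25, 30, 47, 14]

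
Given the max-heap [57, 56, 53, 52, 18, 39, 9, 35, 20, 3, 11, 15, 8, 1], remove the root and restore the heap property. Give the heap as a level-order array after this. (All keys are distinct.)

remove root 57; move last element 1 to root → [1, 56, 53, 52, 18, 39, 9, 35, 20, 3, 11, 15, 8]
1 vs larger child 56 at index 1, swap → [56, 1, 53, 52, 18, 39, 9, 35, 20, 3, 11, 15, 8]
1 vs larger child 52 at index 3, swap → [56, 52, 53, 1, 18, 39, 9, 35, 20, 3, 11, 15, 8]
1 vs larger child 35 at index 7, swap → [56, 52, 53, 35, 18, 39, 9, 1, 20, 3, 11, 15, 8]

[56, 52, 53, 35, 18, 39, 9, 1, 20, 3, 11, 15, 8]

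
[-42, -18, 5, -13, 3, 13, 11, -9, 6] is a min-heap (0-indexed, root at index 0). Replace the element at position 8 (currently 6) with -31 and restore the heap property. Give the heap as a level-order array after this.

[-42, -31, 5, -18, 3, 13, 11, -9, -13]

set index 8 from 6 to -31 → [-42, -18, 5, -13, 3, 13, 11, -9, -31]
-31 < parent -13 at index 3, swap → [-42, -18, 5, -31, 3, 13, 11, -9, -13]
-31 < parent -18 at index 1, swap → [-42, -31, 5, -18, 3, 13, 11, -9, -13]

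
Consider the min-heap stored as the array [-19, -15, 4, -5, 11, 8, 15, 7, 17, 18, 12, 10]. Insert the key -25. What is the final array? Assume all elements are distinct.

[-25, -15, -19, -5, 11, 4, 15, 7, 17, 18, 12, 10, 8]

append -25 at index 12 → [-19, -15, 4, -5, 11, 8, 15, 7, 17, 18, 12, 10, -25]
-25 < parent 8 at index 5, swap → [-19, -15, 4, -5, 11, -25, 15, 7, 17, 18, 12, 10, 8]
-25 < parent 4 at index 2, swap → [-19, -15, -25, -5, 11, 4, 15, 7, 17, 18, 12, 10, 8]
-25 < parent -19 at index 0, swap → [-25, -15, -19, -5, 11, 4, 15, 7, 17, 18, 12, 10, 8]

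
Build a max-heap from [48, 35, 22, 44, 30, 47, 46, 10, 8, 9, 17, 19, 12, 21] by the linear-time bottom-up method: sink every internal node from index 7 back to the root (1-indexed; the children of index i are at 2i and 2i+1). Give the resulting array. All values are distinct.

sift down from index 7: already satisfies heap property
sift down from index 6: already satisfies heap property
sift down from index 5: already satisfies heap property
sift down from index 4: already satisfies heap property
sift down from index 3:
  22 vs larger child 47 at index 6, swap → [48, 35, 47, 44, 30, 22, 46, 10, 8, 9, 17, 19, 12, 21]
sift down from index 2:
  35 vs larger child 44 at index 4, swap → [48, 44, 47, 35, 30, 22, 46, 10, 8, 9, 17, 19, 12, 21]
sift down from index 1: already satisfies heap property

[48, 44, 47, 35, 30, 22, 46, 10, 8, 9, 17, 19, 12, 21]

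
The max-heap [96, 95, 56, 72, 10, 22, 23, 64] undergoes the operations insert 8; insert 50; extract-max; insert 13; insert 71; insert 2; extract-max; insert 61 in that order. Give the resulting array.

[72, 71, 61, 64, 50, 56, 23, 10, 8, 13, 2, 22]

insert 8:
  append 8 at index 8 → [96, 95, 56, 72, 10, 22, 23, 64, 8] (no swap needed)
insert 50:
  append 50 at index 9 → [96, 95, 56, 72, 10, 22, 23, 64, 8, 50]
  50 > parent 10 at index 4, swap → [96, 95, 56, 72, 50, 22, 23, 64, 8, 10]
extract-max → returns 96:
  remove root 96; move last element 10 to root → [10, 95, 56, 72, 50, 22, 23, 64, 8]
  10 vs larger child 95 at index 1, swap → [95, 10, 56, 72, 50, 22, 23, 64, 8]
  10 vs larger child 72 at index 3, swap → [95, 72, 56, 10, 50, 22, 23, 64, 8]
  10 vs larger child 64 at index 7, swap → [95, 72, 56, 64, 50, 22, 23, 10, 8]
insert 13:
  append 13 at index 9 → [95, 72, 56, 64, 50, 22, 23, 10, 8, 13] (no swap needed)
insert 71:
  append 71 at index 10 → [95, 72, 56, 64, 50, 22, 23, 10, 8, 13, 71]
  71 > parent 50 at index 4, swap → [95, 72, 56, 64, 71, 22, 23, 10, 8, 13, 50]
insert 2:
  append 2 at index 11 → [95, 72, 56, 64, 71, 22, 23, 10, 8, 13, 50, 2] (no swap needed)
extract-max → returns 95:
  remove root 95; move last element 2 to root → [2, 72, 56, 64, 71, 22, 23, 10, 8, 13, 50]
  2 vs larger child 72 at index 1, swap → [72, 2, 56, 64, 71, 22, 23, 10, 8, 13, 50]
  2 vs larger child 71 at index 4, swap → [72, 71, 56, 64, 2, 22, 23, 10, 8, 13, 50]
  2 vs larger child 50 at index 10, swap → [72, 71, 56, 64, 50, 22, 23, 10, 8, 13, 2]
insert 61:
  append 61 at index 11 → [72, 71, 56, 64, 50, 22, 23, 10, 8, 13, 2, 61]
  61 > parent 22 at index 5, swap → [72, 71, 56, 64, 50, 61, 23, 10, 8, 13, 2, 22]
  61 > parent 56 at index 2, swap → [72, 71, 61, 64, 50, 56, 23, 10, 8, 13, 2, 22]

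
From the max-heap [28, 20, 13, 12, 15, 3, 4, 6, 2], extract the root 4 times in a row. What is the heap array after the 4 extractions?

extract-max #1 returns 28:
  remove root 28; move last element 2 to root → [2, 20, 13, 12, 15, 3, 4, 6]
  2 vs larger child 20 at index 1, swap → [20, 2, 13, 12, 15, 3, 4, 6]
  2 vs larger child 15 at index 4, swap → [20, 15, 13, 12, 2, 3, 4, 6]
extract-max #2 returns 20:
  remove root 20; move last element 6 to root → [6, 15, 13, 12, 2, 3, 4]
  6 vs larger child 15 at index 1, swap → [15, 6, 13, 12, 2, 3, 4]
  6 vs larger child 12 at index 3, swap → [15, 12, 13, 6, 2, 3, 4]
extract-max #3 returns 15:
  remove root 15; move last element 4 to root → [4, 12, 13, 6, 2, 3]
  4 vs larger child 13 at index 2, swap → [13, 12, 4, 6, 2, 3]
extract-max #4 returns 13:
  remove root 13; move last element 3 to root → [3, 12, 4, 6, 2]
  3 vs larger child 12 at index 1, swap → [12, 3, 4, 6, 2]
  3 vs larger child 6 at index 3, swap → [12, 6, 4, 3, 2]

[12, 6, 4, 3, 2]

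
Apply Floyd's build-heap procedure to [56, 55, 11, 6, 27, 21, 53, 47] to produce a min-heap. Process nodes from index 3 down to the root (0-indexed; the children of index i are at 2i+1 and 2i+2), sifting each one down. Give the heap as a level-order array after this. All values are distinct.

sift down from index 3: already satisfies heap property
sift down from index 2: already satisfies heap property
sift down from index 1:
  55 vs smaller child 6 at index 3, swap → [56, 6, 11, 55, 27, 21, 53, 47]
  55 vs only child 47 at index 7, swap → [56, 6, 11, 47, 27, 21, 53, 55]
sift down from index 0:
  56 vs smaller child 6 at index 1, swap → [6, 56, 11, 47, 27, 21, 53, 55]
  56 vs smaller child 27 at index 4, swap → [6, 27, 11, 47, 56, 21, 53, 55]

[6, 27, 11, 47, 56, 21, 53, 55]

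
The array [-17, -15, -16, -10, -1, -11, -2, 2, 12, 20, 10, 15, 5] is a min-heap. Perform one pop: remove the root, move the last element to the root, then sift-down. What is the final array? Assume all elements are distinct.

[-16, -15, -11, -10, -1, 5, -2, 2, 12, 20, 10, 15]

remove root -17; move last element 5 to root → [5, -15, -16, -10, -1, -11, -2, 2, 12, 20, 10, 15]
5 vs smaller child -16 at index 2, swap → [-16, -15, 5, -10, -1, -11, -2, 2, 12, 20, 10, 15]
5 vs smaller child -11 at index 5, swap → [-16, -15, -11, -10, -1, 5, -2, 2, 12, 20, 10, 15]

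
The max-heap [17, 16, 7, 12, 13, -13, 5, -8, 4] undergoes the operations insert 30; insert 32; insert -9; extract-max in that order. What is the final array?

[30, 17, 7, 12, 16, -9, 5, -8, 4, 13, -13]

insert 30:
  append 30 at index 9 → [17, 16, 7, 12, 13, -13, 5, -8, 4, 30]
  30 > parent 13 at index 4, swap → [17, 16, 7, 12, 30, -13, 5, -8, 4, 13]
  30 > parent 16 at index 1, swap → [17, 30, 7, 12, 16, -13, 5, -8, 4, 13]
  30 > parent 17 at index 0, swap → [30, 17, 7, 12, 16, -13, 5, -8, 4, 13]
insert 32:
  append 32 at index 10 → [30, 17, 7, 12, 16, -13, 5, -8, 4, 13, 32]
  32 > parent 16 at index 4, swap → [30, 17, 7, 12, 32, -13, 5, -8, 4, 13, 16]
  32 > parent 17 at index 1, swap → [30, 32, 7, 12, 17, -13, 5, -8, 4, 13, 16]
  32 > parent 30 at index 0, swap → [32, 30, 7, 12, 17, -13, 5, -8, 4, 13, 16]
insert -9:
  append -9 at index 11 → [32, 30, 7, 12, 17, -13, 5, -8, 4, 13, 16, -9]
  -9 > parent -13 at index 5, swap → [32, 30, 7, 12, 17, -9, 5, -8, 4, 13, 16, -13]
extract-max → returns 32:
  remove root 32; move last element -13 to root → [-13, 30, 7, 12, 17, -9, 5, -8, 4, 13, 16]
  -13 vs larger child 30 at index 1, swap → [30, -13, 7, 12, 17, -9, 5, -8, 4, 13, 16]
  -13 vs larger child 17 at index 4, swap → [30, 17, 7, 12, -13, -9, 5, -8, 4, 13, 16]
  -13 vs larger child 16 at index 10, swap → [30, 17, 7, 12, 16, -9, 5, -8, 4, 13, -13]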